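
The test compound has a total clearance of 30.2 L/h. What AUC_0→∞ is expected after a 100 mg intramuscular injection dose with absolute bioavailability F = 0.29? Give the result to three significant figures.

AUC = 0.960 mg/L·h

AUC_0→∞ = F × Dose / CL
        = 0.29 × 100 / 30.2 = 0.960265 mg/L·h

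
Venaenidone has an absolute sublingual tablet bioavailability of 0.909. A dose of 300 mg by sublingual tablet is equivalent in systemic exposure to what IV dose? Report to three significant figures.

D_iv = 273 mg

Systemic exposure from an extravascular dose = F × D_ev, so the equivalent IV dose is F × D_ev.
D_iv = F × D_ev = 0.909 × 300 = 272.7 mg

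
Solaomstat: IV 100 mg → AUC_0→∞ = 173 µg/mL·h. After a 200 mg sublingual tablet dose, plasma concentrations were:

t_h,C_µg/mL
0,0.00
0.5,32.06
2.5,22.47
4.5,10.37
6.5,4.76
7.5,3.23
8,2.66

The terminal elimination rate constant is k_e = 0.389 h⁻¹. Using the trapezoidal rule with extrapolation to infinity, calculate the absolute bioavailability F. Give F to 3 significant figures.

Trapezoidal AUC_0→8 (sublingual tablet):
  [0→0.5]: (0.00+32.06)/2 × 0.5 = 8.015
  [0.5→2.5]: (32.06+22.47)/2 × 2 = 54.53
  [2.5→4.5]: (22.47+10.37)/2 × 2 = 32.84
  [4.5→6.5]: (10.37+4.76)/2 × 2 = 15.13
  [6.5→7.5]: (4.76+3.23)/2 × 1 = 3.995
  [7.5→8]: (3.23+2.66)/2 × 0.5 = 1.4725
  Sum = 115.9825 µg/mL·h
Tail: C_last/k_e = 2.66/0.389 = 6.838
AUC_0→∞ (sublingual tablet) = 115.9825 + 6.838 = 122.8205 µg/mL·h
F = (AUC_ev/D_ev)/(AUC_iv/D_iv) = (122.8205/200)/(173/100) = 0.6141025/1.73 = 0.3550

F = 0.355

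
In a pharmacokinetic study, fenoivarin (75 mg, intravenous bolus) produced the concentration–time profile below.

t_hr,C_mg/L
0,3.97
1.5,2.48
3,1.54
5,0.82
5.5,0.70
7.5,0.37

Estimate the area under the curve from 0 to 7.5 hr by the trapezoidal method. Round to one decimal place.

Trapezoidal AUC_0→7.5:
  [0→1.5]: (3.97+2.48)/2 × 1.5 = 4.8375
  [1.5→3]: (2.48+1.54)/2 × 1.5 = 3.015
  [3→5]: (1.54+0.82)/2 × 2 = 2.36
  [5→5.5]: (0.82+0.70)/2 × 0.5 = 0.38
  [5.5→7.5]: (0.70+0.37)/2 × 2 = 1.07
  Sum = 11.6625 mg/L·hr

AUC = 11.7 mg/L·hr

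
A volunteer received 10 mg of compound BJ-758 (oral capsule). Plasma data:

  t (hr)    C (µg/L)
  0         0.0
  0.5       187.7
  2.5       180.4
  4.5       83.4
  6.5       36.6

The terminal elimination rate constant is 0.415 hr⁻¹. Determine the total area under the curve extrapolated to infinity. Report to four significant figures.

AUC = 887.0 µg/L·hr

Trapezoidal AUC_0→6.5:
  [0→0.5]: (0.0+187.7)/2 × 0.5 = 46.925
  [0.5→2.5]: (187.7+180.4)/2 × 2 = 368.1
  [2.5→4.5]: (180.4+83.4)/2 × 2 = 263.8
  [4.5→6.5]: (83.4+36.6)/2 × 2 = 120.0
  Sum = 798.825 µg/L·hr
Extrapolated tail: C_last / k_e = 36.6 / 0.415 = 88.193
AUC_0→∞ = 798.825 + 88.193 = 887.018 µg/L·hr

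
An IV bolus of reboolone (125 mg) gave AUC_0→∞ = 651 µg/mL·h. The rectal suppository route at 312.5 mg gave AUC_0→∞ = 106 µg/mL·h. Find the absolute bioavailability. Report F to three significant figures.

F = (AUC_ev / D_ev) / (AUC_iv / D_iv)
  = (106/312.5) / (651/125)
  = 0.3392 / 5.208 = 0.0651

F = 0.0651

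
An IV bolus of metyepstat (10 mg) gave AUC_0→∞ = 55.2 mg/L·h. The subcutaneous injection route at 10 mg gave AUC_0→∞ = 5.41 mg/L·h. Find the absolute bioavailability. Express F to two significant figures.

F = (AUC_ev / D_ev) / (AUC_iv / D_iv)
  = (5.41/10) / (55.2/10)
  = 0.541 / 5.52 = 0.0980

F = 0.098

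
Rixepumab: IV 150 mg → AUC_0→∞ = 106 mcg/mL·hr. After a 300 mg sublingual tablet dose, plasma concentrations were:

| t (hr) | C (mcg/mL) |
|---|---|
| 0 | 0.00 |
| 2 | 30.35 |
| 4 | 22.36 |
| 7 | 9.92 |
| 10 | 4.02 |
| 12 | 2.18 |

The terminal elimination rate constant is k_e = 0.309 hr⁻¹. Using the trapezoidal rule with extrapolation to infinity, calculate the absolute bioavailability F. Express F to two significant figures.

F = 0.78

Trapezoidal AUC_0→12 (sublingual tablet):
  [0→2]: (0.00+30.35)/2 × 2 = 30.35
  [2→4]: (30.35+22.36)/2 × 2 = 52.71
  [4→7]: (22.36+9.92)/2 × 3 = 48.42
  [7→10]: (9.92+4.02)/2 × 3 = 20.91
  [10→12]: (4.02+2.18)/2 × 2 = 6.2
  Sum = 158.59 mcg/mL·hr
Tail: C_last/k_e = 2.18/0.309 = 7.055
AUC_0→∞ (sublingual tablet) = 158.59 + 7.055 = 165.645 mcg/mL·hr
F = (AUC_ev/D_ev)/(AUC_iv/D_iv) = (165.645/300)/(106/150) = 0.55215/0.706667 = 0.7813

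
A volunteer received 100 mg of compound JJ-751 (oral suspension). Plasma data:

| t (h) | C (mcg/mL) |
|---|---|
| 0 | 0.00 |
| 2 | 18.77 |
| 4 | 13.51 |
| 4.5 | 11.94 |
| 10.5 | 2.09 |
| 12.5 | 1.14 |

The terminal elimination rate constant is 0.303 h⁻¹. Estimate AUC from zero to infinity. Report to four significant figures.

AUC = 106.5 mcg/mL·h

Trapezoidal AUC_0→12.5:
  [0→2]: (0.00+18.77)/2 × 2 = 18.77
  [2→4]: (18.77+13.51)/2 × 2 = 32.28
  [4→4.5]: (13.51+11.94)/2 × 0.5 = 6.3625
  [4.5→10.5]: (11.94+2.09)/2 × 6 = 42.09
  [10.5→12.5]: (2.09+1.14)/2 × 2 = 3.23
  Sum = 102.7325 mcg/mL·h
Extrapolated tail: C_last / k_e = 1.14 / 0.303 = 3.762
AUC_0→∞ = 102.7325 + 3.762 = 106.4945 mcg/mL·h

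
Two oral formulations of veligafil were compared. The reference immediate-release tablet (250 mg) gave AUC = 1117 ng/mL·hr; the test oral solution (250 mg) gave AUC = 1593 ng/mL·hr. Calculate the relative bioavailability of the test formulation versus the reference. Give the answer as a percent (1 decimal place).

F_rel = 142.6%

F_rel = (AUC_test/D_test) / (AUC_ref/D_ref)
      = (1593/250) / (1117/250)
      = 6.372 / 4.468 = 1.4261 = 142.61%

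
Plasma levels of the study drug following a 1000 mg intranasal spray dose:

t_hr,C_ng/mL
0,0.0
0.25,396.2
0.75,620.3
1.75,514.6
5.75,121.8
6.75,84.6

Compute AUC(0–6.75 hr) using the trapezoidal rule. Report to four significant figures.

Trapezoidal AUC_0→6.75:
  [0→0.25]: (0.0+396.2)/2 × 0.25 = 49.525
  [0.25→0.75]: (396.2+620.3)/2 × 0.5 = 254.125
  [0.75→1.75]: (620.3+514.6)/2 × 1 = 567.45
  [1.75→5.75]: (514.6+121.8)/2 × 4 = 1272.8
  [5.75→6.75]: (121.8+84.6)/2 × 1 = 103.2
  Sum = 2247.1 ng/mL·hr

AUC = 2247 ng/mL·hr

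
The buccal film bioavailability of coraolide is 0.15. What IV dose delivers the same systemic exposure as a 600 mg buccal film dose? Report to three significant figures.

D_iv = 90.0 mg

Systemic exposure from an extravascular dose = F × D_ev, so the equivalent IV dose is F × D_ev.
D_iv = F × D_ev = 0.15 × 600 = 90 mg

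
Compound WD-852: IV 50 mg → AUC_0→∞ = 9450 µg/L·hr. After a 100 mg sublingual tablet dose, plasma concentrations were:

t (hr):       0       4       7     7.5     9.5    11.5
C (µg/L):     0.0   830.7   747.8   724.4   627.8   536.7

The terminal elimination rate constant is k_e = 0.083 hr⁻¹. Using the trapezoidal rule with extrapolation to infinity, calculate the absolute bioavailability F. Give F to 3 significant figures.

Trapezoidal AUC_0→11.5 (sublingual tablet):
  [0→4]: (0.0+830.7)/2 × 4 = 1661.4
  [4→7]: (830.7+747.8)/2 × 3 = 2367.75
  [7→7.5]: (747.8+724.4)/2 × 0.5 = 368.05
  [7.5→9.5]: (724.4+627.8)/2 × 2 = 1352.2
  [9.5→11.5]: (627.8+536.7)/2 × 2 = 1164.5
  Sum = 6913.9 µg/L·hr
Tail: C_last/k_e = 536.7/0.083 = 6466.265
AUC_0→∞ (sublingual tablet) = 6913.9 + 6466.265 = 13380.165 µg/L·hr
F = (AUC_ev/D_ev)/(AUC_iv/D_iv) = (13380.165/100)/(9450/50) = 133.80165/189 = 0.7079

F = 0.708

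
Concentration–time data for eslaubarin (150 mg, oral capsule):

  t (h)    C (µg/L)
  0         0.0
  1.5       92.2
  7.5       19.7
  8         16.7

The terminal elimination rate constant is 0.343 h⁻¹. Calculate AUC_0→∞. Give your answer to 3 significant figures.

AUC = 463 µg/L·h

Trapezoidal AUC_0→8:
  [0→1.5]: (0.0+92.2)/2 × 1.5 = 69.15
  [1.5→7.5]: (92.2+19.7)/2 × 6 = 335.7
  [7.5→8]: (19.7+16.7)/2 × 0.5 = 9.1
  Sum = 413.95 µg/L·h
Extrapolated tail: C_last / k_e = 16.7 / 0.343 = 48.688
AUC_0→∞ = 413.95 + 48.688 = 462.638 µg/L·h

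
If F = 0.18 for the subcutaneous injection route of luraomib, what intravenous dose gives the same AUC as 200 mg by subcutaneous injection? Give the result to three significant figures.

D_iv = 36.0 mg

Systemic exposure from an extravascular dose = F × D_ev, so the equivalent IV dose is F × D_ev.
D_iv = F × D_ev = 0.18 × 200 = 36 mg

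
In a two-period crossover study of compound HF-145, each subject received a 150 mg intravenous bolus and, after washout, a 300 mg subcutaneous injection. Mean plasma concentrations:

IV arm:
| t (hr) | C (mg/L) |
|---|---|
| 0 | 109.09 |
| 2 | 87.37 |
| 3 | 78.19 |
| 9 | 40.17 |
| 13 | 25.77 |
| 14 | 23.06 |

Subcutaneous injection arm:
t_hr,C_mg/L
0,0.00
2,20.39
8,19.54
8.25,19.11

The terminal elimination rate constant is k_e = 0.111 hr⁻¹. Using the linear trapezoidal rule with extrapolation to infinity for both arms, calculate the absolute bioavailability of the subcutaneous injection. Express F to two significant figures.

Trapezoidal AUC_0→14 (IV):
  [0→2]: (109.09+87.37)/2 × 2 = 196.46
  [2→3]: (87.37+78.19)/2 × 1 = 82.78
  [3→9]: (78.19+40.17)/2 × 6 = 355.08
  [9→13]: (40.17+25.77)/2 × 4 = 131.88
  [13→14]: (25.77+23.06)/2 × 1 = 24.415
  Sum = 790.615 mg/L·hr
IV tail: 23.06/0.111 = 207.748; AUC_iv,0→∞ = 790.615 + 207.748 = 998.363 mg/L·hr
Trapezoidal AUC_0→8.25 (subcutaneous injection):
  [0→2]: (0.00+20.39)/2 × 2 = 20.39
  [2→8]: (20.39+19.54)/2 × 6 = 119.79
  [8→8.25]: (19.54+19.11)/2 × 0.25 = 4.83125
  Sum = 145.01125 mg/L·hr
subcutaneous injection tail: 19.11/0.111 = 172.162; AUC_ev,0→∞ = 145.01125 + 172.162 = 317.17325 mg/L·hr
F = (AUC_ev/D_ev)/(AUC_iv/D_iv) = (317.17325/300)/(998.363/150) = 1.05724/6.65575 = 0.1588

F = 0.16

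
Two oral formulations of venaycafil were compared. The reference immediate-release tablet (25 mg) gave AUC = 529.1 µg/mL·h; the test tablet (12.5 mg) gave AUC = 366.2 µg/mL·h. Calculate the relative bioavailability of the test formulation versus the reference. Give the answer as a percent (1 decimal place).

F_rel = (AUC_test/D_test) / (AUC_ref/D_ref)
      = (366.2/12.5) / (529.1/25)
      = 29.296 / 21.164 = 1.3842 = 138.42%

F_rel = 138.4%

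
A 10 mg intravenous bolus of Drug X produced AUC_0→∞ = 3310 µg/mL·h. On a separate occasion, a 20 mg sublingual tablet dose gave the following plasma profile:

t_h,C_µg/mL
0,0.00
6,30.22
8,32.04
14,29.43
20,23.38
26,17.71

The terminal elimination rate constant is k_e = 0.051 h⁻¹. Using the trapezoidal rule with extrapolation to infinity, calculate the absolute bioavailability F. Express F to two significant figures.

Trapezoidal AUC_0→26 (sublingual tablet):
  [0→6]: (0.00+30.22)/2 × 6 = 90.66
  [6→8]: (30.22+32.04)/2 × 2 = 62.26
  [8→14]: (32.04+29.43)/2 × 6 = 184.41
  [14→20]: (29.43+23.38)/2 × 6 = 158.43
  [20→26]: (23.38+17.71)/2 × 6 = 123.27
  Sum = 619.03 µg/mL·h
Tail: C_last/k_e = 17.71/0.051 = 347.255
AUC_0→∞ (sublingual tablet) = 619.03 + 347.255 = 966.285 µg/mL·h
F = (AUC_ev/D_ev)/(AUC_iv/D_iv) = (966.285/20)/(3310/10) = 48.31425/331 = 0.1460

F = 0.15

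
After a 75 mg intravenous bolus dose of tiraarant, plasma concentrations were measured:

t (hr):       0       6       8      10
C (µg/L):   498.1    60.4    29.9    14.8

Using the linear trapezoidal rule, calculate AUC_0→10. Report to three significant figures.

Trapezoidal AUC_0→10:
  [0→6]: (498.1+60.4)/2 × 6 = 1675.5
  [6→8]: (60.4+29.9)/2 × 2 = 90.3
  [8→10]: (29.9+14.8)/2 × 2 = 44.7
  Sum = 1810.5 µg/L·hr

AUC = 1810 µg/L·hr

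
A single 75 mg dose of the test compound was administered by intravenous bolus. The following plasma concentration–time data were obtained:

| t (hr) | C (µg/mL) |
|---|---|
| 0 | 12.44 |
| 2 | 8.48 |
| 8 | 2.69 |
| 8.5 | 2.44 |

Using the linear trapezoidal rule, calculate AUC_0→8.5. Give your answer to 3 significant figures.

AUC = 55.7 µg/mL·hr

Trapezoidal AUC_0→8.5:
  [0→2]: (12.44+8.48)/2 × 2 = 20.92
  [2→8]: (8.48+2.69)/2 × 6 = 33.51
  [8→8.5]: (2.69+2.44)/2 × 0.5 = 1.2825
  Sum = 55.7125 µg/mL·hr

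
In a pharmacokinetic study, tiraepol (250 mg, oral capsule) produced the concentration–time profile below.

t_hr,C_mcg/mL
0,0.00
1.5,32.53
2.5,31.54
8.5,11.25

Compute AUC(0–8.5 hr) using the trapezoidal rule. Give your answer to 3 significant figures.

AUC = 185 mcg/mL·hr

Trapezoidal AUC_0→8.5:
  [0→1.5]: (0.00+32.53)/2 × 1.5 = 24.3975
  [1.5→2.5]: (32.53+31.54)/2 × 1 = 32.035
  [2.5→8.5]: (31.54+11.25)/2 × 6 = 128.37
  Sum = 184.8025 mcg/mL·hr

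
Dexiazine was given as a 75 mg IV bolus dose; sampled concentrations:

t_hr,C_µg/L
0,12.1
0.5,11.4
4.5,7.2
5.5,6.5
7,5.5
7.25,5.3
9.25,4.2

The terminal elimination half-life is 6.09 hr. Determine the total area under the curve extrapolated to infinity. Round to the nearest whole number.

AUC = 107 µg/L·hr

Trapezoidal AUC_0→9.25:
  [0→0.5]: (12.1+11.4)/2 × 0.5 = 5.875
  [0.5→4.5]: (11.4+7.2)/2 × 4 = 37.2
  [4.5→5.5]: (7.2+6.5)/2 × 1 = 6.85
  [5.5→7]: (6.5+5.5)/2 × 1.5 = 9.0
  [7→7.25]: (5.5+5.3)/2 × 0.25 = 1.35
  [7.25→9.25]: (5.3+4.2)/2 × 2 = 9.5
  Sum = 69.775 µg/L·hr
k_e = ln2 / t½ = 0.693147 / 6.09 = 0.1138 hr^-1
Extrapolated tail: C_last / k_e = 4.2 / 0.1138 = 36.907
AUC_0→∞ = 69.775 + 36.907 = 106.682 µg/L·hr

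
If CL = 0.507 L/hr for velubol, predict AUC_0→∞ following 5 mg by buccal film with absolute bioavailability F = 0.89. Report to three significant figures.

AUC = 8.78 mg/L·hr

AUC_0→∞ = F × Dose / CL
        = 0.89 × 5 / 0.507 = 8.77712 mg/L·hr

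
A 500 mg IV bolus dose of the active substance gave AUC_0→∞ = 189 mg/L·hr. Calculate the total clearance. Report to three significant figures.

CL = Dose_iv / AUC_0→∞
   = 500 / 189 = 2.6455 L/hr

CL = 2.65 L/hr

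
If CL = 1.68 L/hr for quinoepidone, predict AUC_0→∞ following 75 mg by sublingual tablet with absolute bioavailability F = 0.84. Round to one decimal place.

AUC = 37.5 mg/L·hr

AUC_0→∞ = F × Dose / CL
        = 0.84 × 75 / 1.68 = 37.5 mg/L·hr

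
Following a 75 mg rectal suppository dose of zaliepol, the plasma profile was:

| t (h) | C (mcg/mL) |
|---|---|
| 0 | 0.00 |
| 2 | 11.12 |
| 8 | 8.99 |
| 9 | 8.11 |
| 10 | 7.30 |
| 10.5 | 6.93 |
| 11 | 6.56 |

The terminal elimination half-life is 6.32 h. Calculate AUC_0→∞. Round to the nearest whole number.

Trapezoidal AUC_0→11:
  [0→2]: (0.00+11.12)/2 × 2 = 11.12
  [2→8]: (11.12+8.99)/2 × 6 = 60.33
  [8→9]: (8.99+8.11)/2 × 1 = 8.55
  [9→10]: (8.11+7.30)/2 × 1 = 7.705
  [10→10.5]: (7.30+6.93)/2 × 0.5 = 3.5575
  [10.5→11]: (6.93+6.56)/2 × 0.5 = 3.3725
  Sum = 94.635 mcg/mL·h
k_e = ln2 / t½ = 0.693147 / 6.32 = 0.1097 h^-1
Extrapolated tail: C_last / k_e = 6.56 / 0.1097 = 59.799
AUC_0→∞ = 94.635 + 59.799 = 154.434 mcg/mL·h

AUC = 154 mcg/mL·h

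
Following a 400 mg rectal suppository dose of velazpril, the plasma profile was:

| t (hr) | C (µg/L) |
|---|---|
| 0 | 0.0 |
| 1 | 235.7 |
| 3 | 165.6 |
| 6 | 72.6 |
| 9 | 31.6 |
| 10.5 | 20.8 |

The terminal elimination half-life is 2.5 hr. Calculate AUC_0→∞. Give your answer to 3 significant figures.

Trapezoidal AUC_0→10.5:
  [0→1]: (0.0+235.7)/2 × 1 = 117.85
  [1→3]: (235.7+165.6)/2 × 2 = 401.3
  [3→6]: (165.6+72.6)/2 × 3 = 357.3
  [6→9]: (72.6+31.6)/2 × 3 = 156.3
  [9→10.5]: (31.6+20.8)/2 × 1.5 = 39.3
  Sum = 1072.05 µg/L·hr
k_e = ln2 / t½ = 0.693147 / 2.5 = 0.2773 hr^-1
Extrapolated tail: C_last / k_e = 20.8 / 0.2773 = 75.009
AUC_0→∞ = 1072.05 + 75.009 = 1147.059 µg/L·hr

AUC = 1150 µg/L·hr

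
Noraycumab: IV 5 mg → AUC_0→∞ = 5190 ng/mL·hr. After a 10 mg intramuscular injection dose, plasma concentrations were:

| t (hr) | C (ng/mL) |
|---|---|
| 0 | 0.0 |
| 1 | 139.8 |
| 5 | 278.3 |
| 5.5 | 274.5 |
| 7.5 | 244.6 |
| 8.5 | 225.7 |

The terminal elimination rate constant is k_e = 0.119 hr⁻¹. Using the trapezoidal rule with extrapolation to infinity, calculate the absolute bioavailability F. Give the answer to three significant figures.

F = 0.356

Trapezoidal AUC_0→8.5 (intramuscular injection):
  [0→1]: (0.0+139.8)/2 × 1 = 69.9
  [1→5]: (139.8+278.3)/2 × 4 = 836.2
  [5→5.5]: (278.3+274.5)/2 × 0.5 = 138.2
  [5.5→7.5]: (274.5+244.6)/2 × 2 = 519.1
  [7.5→8.5]: (244.6+225.7)/2 × 1 = 235.15
  Sum = 1798.55 ng/mL·hr
Tail: C_last/k_e = 225.7/0.119 = 1896.639
AUC_0→∞ (intramuscular injection) = 1798.55 + 1896.639 = 3695.189 ng/mL·hr
F = (AUC_ev/D_ev)/(AUC_iv/D_iv) = (3695.189/10)/(5190/5) = 369.5189/1038 = 0.3560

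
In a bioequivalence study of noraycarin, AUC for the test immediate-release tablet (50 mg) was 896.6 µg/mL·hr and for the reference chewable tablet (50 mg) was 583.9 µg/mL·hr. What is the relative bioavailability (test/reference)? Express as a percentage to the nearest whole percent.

F_rel = (AUC_test/D_test) / (AUC_ref/D_ref)
      = (896.6/50) / (583.9/50)
      = 17.932 / 11.678 = 1.5355 = 153.55%

F_rel = 154%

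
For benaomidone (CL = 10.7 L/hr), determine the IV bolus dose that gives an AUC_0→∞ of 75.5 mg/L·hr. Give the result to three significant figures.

Dose = 808 mg

Dose_iv = CL × AUC_0→∞
     = 10.7 × 75.5 = 807.85 mg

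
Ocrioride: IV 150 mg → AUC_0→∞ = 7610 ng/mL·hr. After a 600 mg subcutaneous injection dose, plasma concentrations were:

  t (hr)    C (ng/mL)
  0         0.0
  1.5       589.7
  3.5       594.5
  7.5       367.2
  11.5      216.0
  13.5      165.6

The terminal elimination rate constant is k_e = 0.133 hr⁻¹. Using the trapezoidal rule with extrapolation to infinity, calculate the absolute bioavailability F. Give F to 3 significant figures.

Trapezoidal AUC_0→13.5 (subcutaneous injection):
  [0→1.5]: (0.0+589.7)/2 × 1.5 = 442.275
  [1.5→3.5]: (589.7+594.5)/2 × 2 = 1184.2
  [3.5→7.5]: (594.5+367.2)/2 × 4 = 1923.4
  [7.5→11.5]: (367.2+216.0)/2 × 4 = 1166.4
  [11.5→13.5]: (216.0+165.6)/2 × 2 = 381.6
  Sum = 5097.875 ng/mL·hr
Tail: C_last/k_e = 165.6/0.133 = 1245.113
AUC_0→∞ (subcutaneous injection) = 5097.875 + 1245.113 = 6342.988 ng/mL·hr
F = (AUC_ev/D_ev)/(AUC_iv/D_iv) = (6342.988/600)/(7610/150) = 10.5716/50.7333 = 0.2084

F = 0.208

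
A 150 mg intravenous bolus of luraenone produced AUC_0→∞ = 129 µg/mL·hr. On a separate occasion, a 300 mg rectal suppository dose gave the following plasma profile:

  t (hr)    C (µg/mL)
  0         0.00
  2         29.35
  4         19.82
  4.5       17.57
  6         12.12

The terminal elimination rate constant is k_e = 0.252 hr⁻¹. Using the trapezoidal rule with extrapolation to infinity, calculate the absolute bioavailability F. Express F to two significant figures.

F = 0.61

Trapezoidal AUC_0→6 (rectal suppository):
  [0→2]: (0.00+29.35)/2 × 2 = 29.35
  [2→4]: (29.35+19.82)/2 × 2 = 49.17
  [4→4.5]: (19.82+17.57)/2 × 0.5 = 9.3475
  [4.5→6]: (17.57+12.12)/2 × 1.5 = 22.2675
  Sum = 110.135 µg/mL·hr
Tail: C_last/k_e = 12.12/0.252 = 48.095
AUC_0→∞ (rectal suppository) = 110.135 + 48.095 = 158.23 µg/mL·hr
F = (AUC_ev/D_ev)/(AUC_iv/D_iv) = (158.23/300)/(129/150) = 0.527433/0.86 = 0.6133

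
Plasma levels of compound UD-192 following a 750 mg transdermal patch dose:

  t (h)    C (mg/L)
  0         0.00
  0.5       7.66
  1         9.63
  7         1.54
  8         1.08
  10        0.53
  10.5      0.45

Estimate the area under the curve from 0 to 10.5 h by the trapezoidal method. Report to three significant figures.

AUC = 42.9 mg/L·h

Trapezoidal AUC_0→10.5:
  [0→0.5]: (0.00+7.66)/2 × 0.5 = 1.915
  [0.5→1]: (7.66+9.63)/2 × 0.5 = 4.3225
  [1→7]: (9.63+1.54)/2 × 6 = 33.51
  [7→8]: (1.54+1.08)/2 × 1 = 1.31
  [8→10]: (1.08+0.53)/2 × 2 = 1.61
  [10→10.5]: (0.53+0.45)/2 × 0.5 = 0.245
  Sum = 42.9125 mg/L·h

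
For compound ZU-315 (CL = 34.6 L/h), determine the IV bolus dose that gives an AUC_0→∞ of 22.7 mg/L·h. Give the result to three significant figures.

Dose = 785 mg

Dose_iv = CL × AUC_0→∞
     = 34.6 × 22.7 = 785.42 mg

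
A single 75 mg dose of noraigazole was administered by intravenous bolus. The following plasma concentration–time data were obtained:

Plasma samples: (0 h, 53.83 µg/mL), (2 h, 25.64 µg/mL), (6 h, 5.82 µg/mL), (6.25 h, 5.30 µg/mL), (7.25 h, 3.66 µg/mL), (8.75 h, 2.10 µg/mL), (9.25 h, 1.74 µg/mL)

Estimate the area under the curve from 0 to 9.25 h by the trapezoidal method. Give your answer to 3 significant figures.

AUC = 154 µg/mL·h

Trapezoidal AUC_0→9.25:
  [0→2]: (53.83+25.64)/2 × 2 = 79.47
  [2→6]: (25.64+5.82)/2 × 4 = 62.92
  [6→6.25]: (5.82+5.30)/2 × 0.25 = 1.39
  [6.25→7.25]: (5.30+3.66)/2 × 1 = 4.48
  [7.25→8.75]: (3.66+2.10)/2 × 1.5 = 4.32
  [8.75→9.25]: (2.10+1.74)/2 × 0.5 = 0.96
  Sum = 153.54 µg/mL·h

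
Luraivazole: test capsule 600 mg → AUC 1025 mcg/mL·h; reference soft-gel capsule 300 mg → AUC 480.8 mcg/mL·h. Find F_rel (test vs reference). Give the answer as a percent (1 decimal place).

F_rel = (AUC_test/D_test) / (AUC_ref/D_ref)
      = (1025/600) / (480.8/300)
      = 1.70833 / 1.60267 = 1.0659 = 106.59%

F_rel = 106.6%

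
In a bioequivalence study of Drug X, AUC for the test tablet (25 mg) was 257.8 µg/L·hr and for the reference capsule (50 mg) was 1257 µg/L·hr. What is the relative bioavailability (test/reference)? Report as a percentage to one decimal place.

F_rel = 41.0%

F_rel = (AUC_test/D_test) / (AUC_ref/D_ref)
      = (257.8/25) / (1257/50)
      = 10.312 / 25.14 = 0.4102 = 41.02%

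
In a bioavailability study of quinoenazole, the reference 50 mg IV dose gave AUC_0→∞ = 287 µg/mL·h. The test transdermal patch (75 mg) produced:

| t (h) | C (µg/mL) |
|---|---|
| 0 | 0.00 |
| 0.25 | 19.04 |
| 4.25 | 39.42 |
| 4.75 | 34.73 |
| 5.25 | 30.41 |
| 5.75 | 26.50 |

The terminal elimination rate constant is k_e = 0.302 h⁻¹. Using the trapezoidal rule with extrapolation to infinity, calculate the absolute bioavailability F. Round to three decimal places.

Trapezoidal AUC_0→5.75 (transdermal patch):
  [0→0.25]: (0.00+19.04)/2 × 0.25 = 2.38
  [0.25→4.25]: (19.04+39.42)/2 × 4 = 116.92
  [4.25→4.75]: (39.42+34.73)/2 × 0.5 = 18.5375
  [4.75→5.25]: (34.73+30.41)/2 × 0.5 = 16.285
  [5.25→5.75]: (30.41+26.50)/2 × 0.5 = 14.2275
  Sum = 168.35 µg/mL·h
Tail: C_last/k_e = 26.50/0.302 = 87.748
AUC_0→∞ (transdermal patch) = 168.35 + 87.748 = 256.098 µg/mL·h
F = (AUC_ev/D_ev)/(AUC_iv/D_iv) = (256.098/75)/(287/50) = 3.41464/5.74 = 0.5949

F = 0.595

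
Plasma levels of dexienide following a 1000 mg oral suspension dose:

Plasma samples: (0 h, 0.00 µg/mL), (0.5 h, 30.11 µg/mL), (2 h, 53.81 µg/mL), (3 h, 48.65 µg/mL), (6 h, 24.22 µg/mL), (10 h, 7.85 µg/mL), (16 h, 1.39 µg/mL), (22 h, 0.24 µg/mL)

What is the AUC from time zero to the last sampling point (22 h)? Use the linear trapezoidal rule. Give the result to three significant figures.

AUC = 328 µg/mL·h

Trapezoidal AUC_0→22:
  [0→0.5]: (0.00+30.11)/2 × 0.5 = 7.5275
  [0.5→2]: (30.11+53.81)/2 × 1.5 = 62.94
  [2→3]: (53.81+48.65)/2 × 1 = 51.23
  [3→6]: (48.65+24.22)/2 × 3 = 109.305
  [6→10]: (24.22+7.85)/2 × 4 = 64.14
  [10→16]: (7.85+1.39)/2 × 6 = 27.72
  [16→22]: (1.39+0.24)/2 × 6 = 4.89
  Sum = 327.7525 µg/mL·h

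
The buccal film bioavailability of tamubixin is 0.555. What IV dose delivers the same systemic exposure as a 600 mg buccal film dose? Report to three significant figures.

D_iv = 333 mg

Systemic exposure from an extravascular dose = F × D_ev, so the equivalent IV dose is F × D_ev.
D_iv = F × D_ev = 0.555 × 600 = 333 mg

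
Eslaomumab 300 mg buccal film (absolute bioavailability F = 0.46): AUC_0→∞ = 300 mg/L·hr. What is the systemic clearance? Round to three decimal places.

CL = F × Dose / AUC_0→∞
   = 0.46 × 300 / 300 = 0.46 L/hr

CL = 0.460 L/hr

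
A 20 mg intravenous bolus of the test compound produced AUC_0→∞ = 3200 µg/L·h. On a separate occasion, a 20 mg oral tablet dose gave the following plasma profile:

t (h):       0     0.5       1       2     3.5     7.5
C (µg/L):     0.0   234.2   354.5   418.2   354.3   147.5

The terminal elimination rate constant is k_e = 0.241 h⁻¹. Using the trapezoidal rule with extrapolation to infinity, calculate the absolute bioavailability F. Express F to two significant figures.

Trapezoidal AUC_0→7.5 (oral tablet):
  [0→0.5]: (0.0+234.2)/2 × 0.5 = 58.55
  [0.5→1]: (234.2+354.5)/2 × 0.5 = 147.175
  [1→2]: (354.5+418.2)/2 × 1 = 386.35
  [2→3.5]: (418.2+354.3)/2 × 1.5 = 579.375
  [3.5→7.5]: (354.3+147.5)/2 × 4 = 1003.6
  Sum = 2175.05 µg/L·h
Tail: C_last/k_e = 147.5/0.241 = 612.033
AUC_0→∞ (oral tablet) = 2175.05 + 612.033 = 2787.083 µg/L·h
F = (AUC_ev/D_ev)/(AUC_iv/D_iv) = (2787.083/20)/(3200/20) = 139.35415/160 = 0.8710

F = 0.87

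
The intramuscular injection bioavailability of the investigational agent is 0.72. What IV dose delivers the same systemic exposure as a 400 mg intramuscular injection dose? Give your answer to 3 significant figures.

D_iv = 288 mg

Systemic exposure from an extravascular dose = F × D_ev, so the equivalent IV dose is F × D_ev.
D_iv = F × D_ev = 0.72 × 400 = 288 mg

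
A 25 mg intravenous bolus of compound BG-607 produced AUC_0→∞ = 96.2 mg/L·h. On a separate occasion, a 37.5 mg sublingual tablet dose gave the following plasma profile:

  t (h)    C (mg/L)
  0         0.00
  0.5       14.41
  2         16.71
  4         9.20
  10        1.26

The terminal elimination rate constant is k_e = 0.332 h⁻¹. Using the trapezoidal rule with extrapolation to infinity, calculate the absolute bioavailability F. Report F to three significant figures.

F = 0.610

Trapezoidal AUC_0→10 (sublingual tablet):
  [0→0.5]: (0.00+14.41)/2 × 0.5 = 3.6025
  [0.5→2]: (14.41+16.71)/2 × 1.5 = 23.34
  [2→4]: (16.71+9.20)/2 × 2 = 25.91
  [4→10]: (9.20+1.26)/2 × 6 = 31.38
  Sum = 84.2325 mg/L·h
Tail: C_last/k_e = 1.26/0.332 = 3.795
AUC_0→∞ (sublingual tablet) = 84.2325 + 3.795 = 88.0275 mg/L·h
F = (AUC_ev/D_ev)/(AUC_iv/D_iv) = (88.0275/37.5)/(96.2/25) = 2.3474/3.848 = 0.6100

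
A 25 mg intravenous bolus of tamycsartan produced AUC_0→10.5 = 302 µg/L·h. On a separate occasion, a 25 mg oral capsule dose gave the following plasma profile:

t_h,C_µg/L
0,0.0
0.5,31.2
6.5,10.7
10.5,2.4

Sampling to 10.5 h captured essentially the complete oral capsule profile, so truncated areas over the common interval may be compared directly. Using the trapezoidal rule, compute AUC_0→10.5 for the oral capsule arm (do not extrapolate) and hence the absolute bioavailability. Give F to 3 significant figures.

Trapezoidal AUC_0→10.5 (oral capsule):
  [0→0.5]: (0.0+31.2)/2 × 0.5 = 7.8
  [0.5→6.5]: (31.2+10.7)/2 × 6 = 125.7
  [6.5→10.5]: (10.7+2.4)/2 × 4 = 26.2
  Sum = 159.7 µg/L·h
F = (AUC_ev/D_ev)/(AUC_iv/D_iv) = (159.7/25)/(302/25) = 6.388/12.08 = 0.5288

F = 0.529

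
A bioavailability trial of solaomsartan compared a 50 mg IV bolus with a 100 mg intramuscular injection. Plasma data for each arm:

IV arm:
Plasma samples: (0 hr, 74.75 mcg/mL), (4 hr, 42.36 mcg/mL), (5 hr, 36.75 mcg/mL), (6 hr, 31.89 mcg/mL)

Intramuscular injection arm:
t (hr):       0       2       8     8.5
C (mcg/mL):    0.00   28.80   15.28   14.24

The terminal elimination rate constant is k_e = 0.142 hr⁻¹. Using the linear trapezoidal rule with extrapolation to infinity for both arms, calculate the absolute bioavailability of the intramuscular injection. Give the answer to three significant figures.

Trapezoidal AUC_0→6 (IV):
  [0→4]: (74.75+42.36)/2 × 4 = 234.22
  [4→5]: (42.36+36.75)/2 × 1 = 39.555
  [5→6]: (36.75+31.89)/2 × 1 = 34.32
  Sum = 308.095 mcg/mL·hr
IV tail: 31.89/0.142 = 224.577; AUC_iv,0→∞ = 308.095 + 224.577 = 532.672 mcg/mL·hr
Trapezoidal AUC_0→8.5 (intramuscular injection):
  [0→2]: (0.00+28.80)/2 × 2 = 28.8
  [2→8]: (28.80+15.28)/2 × 6 = 132.24
  [8→8.5]: (15.28+14.24)/2 × 0.5 = 7.38
  Sum = 168.42 mcg/mL·hr
intramuscular injection tail: 14.24/0.142 = 100.282; AUC_ev,0→∞ = 168.42 + 100.282 = 268.702 mcg/mL·hr
F = (AUC_ev/D_ev)/(AUC_iv/D_iv) = (268.702/100)/(532.672/50) = 2.68702/10.65344 = 0.2522

F = 0.252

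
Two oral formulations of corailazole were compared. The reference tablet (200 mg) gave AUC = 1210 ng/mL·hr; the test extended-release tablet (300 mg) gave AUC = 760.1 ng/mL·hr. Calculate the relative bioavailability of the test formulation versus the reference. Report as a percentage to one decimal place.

F_rel = 41.9%

F_rel = (AUC_test/D_test) / (AUC_ref/D_ref)
      = (760.1/300) / (1210/200)
      = 2.53367 / 6.05 = 0.4188 = 41.88%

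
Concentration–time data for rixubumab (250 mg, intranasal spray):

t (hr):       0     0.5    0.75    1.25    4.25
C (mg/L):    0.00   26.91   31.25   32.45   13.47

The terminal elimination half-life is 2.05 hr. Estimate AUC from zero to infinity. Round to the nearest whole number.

Trapezoidal AUC_0→4.25:
  [0→0.5]: (0.00+26.91)/2 × 0.5 = 6.7275
  [0.5→0.75]: (26.91+31.25)/2 × 0.25 = 7.27
  [0.75→1.25]: (31.25+32.45)/2 × 0.5 = 15.925
  [1.25→4.25]: (32.45+13.47)/2 × 3 = 68.88
  Sum = 98.8025 mg/L·hr
k_e = ln2 / t½ = 0.693147 / 2.05 = 0.3381 hr^-1
Extrapolated tail: C_last / k_e = 13.47 / 0.3381 = 39.840
AUC_0→∞ = 98.8025 + 39.840 = 138.6425 mg/L·hr

AUC = 139 mg/L·hr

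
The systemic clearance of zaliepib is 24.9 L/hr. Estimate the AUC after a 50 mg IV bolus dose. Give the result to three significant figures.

AUC_0→∞ = Dose_iv / CL
        = 50 / 24.9 = 2.00803 mg/L·hr

AUC = 2.01 mg/L·hr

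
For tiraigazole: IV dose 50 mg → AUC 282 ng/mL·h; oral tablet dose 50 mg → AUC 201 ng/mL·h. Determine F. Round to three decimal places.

F = 0.713

F = (AUC_ev / D_ev) / (AUC_iv / D_iv)
  = (201/50) / (282/50)
  = 4.02 / 5.64 = 0.7128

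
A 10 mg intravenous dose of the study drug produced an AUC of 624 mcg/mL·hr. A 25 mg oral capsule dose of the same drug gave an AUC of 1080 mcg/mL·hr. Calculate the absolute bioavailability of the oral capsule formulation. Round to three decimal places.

F = 0.692

F = (AUC_ev / D_ev) / (AUC_iv / D_iv)
  = (1080/25) / (624/10)
  = 43.2 / 62.4 = 0.6923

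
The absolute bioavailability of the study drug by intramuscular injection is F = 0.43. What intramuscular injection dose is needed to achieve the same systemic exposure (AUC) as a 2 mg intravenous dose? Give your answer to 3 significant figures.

D_intramuscular = 4.65 mg

For equal systemic exposure: F × D_ev = D_iv
D_ev = D_iv / F = 2 / 0.43 = 4.65116 mg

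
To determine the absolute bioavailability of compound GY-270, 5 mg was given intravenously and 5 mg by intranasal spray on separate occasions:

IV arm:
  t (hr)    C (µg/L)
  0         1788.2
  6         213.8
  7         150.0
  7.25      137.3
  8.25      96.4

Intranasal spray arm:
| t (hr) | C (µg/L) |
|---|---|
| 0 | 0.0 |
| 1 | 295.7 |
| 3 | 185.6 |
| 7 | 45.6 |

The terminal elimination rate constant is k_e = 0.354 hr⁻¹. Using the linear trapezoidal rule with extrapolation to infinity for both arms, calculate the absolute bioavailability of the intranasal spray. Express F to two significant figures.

Trapezoidal AUC_0→8.25 (IV):
  [0→6]: (1788.2+213.8)/2 × 6 = 6006.0
  [6→7]: (213.8+150.0)/2 × 1 = 181.9
  [7→7.25]: (150.0+137.3)/2 × 0.25 = 35.9125
  [7.25→8.25]: (137.3+96.4)/2 × 1 = 116.85
  Sum = 6340.6625 µg/L·hr
IV tail: 96.4/0.354 = 272.316; AUC_iv,0→∞ = 6340.6625 + 272.316 = 6612.9785 µg/L·hr
Trapezoidal AUC_0→7 (intranasal spray):
  [0→1]: (0.0+295.7)/2 × 1 = 147.85
  [1→3]: (295.7+185.6)/2 × 2 = 481.3
  [3→7]: (185.6+45.6)/2 × 4 = 462.4
  Sum = 1091.55 µg/L·hr
intranasal spray tail: 45.6/0.354 = 128.814; AUC_ev,0→∞ = 1091.55 + 128.814 = 1220.364 µg/L·hr
F = (AUC_ev/D_ev)/(AUC_iv/D_iv) = (1220.364/5)/(6612.9785/5) = 244.0728/1322.5957 = 0.1845

F = 0.18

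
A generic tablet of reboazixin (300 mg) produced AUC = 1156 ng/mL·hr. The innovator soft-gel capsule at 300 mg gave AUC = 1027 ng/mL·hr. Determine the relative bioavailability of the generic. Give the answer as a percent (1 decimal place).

F_rel = (AUC_test/D_test) / (AUC_ref/D_ref)
      = (1156/300) / (1027/300)
      = 3.85333 / 3.42333 = 1.1256 = 112.56%

F_rel = 112.6%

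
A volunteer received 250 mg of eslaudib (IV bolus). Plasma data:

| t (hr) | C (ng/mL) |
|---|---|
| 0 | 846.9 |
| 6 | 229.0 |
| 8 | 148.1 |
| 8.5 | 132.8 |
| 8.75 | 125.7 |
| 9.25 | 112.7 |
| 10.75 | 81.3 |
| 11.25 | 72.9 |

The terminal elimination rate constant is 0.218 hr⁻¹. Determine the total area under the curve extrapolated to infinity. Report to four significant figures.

Trapezoidal AUC_0→11.25:
  [0→6]: (846.9+229.0)/2 × 6 = 3227.7
  [6→8]: (229.0+148.1)/2 × 2 = 377.1
  [8→8.5]: (148.1+132.8)/2 × 0.5 = 70.225
  [8.5→8.75]: (132.8+125.7)/2 × 0.25 = 32.3125
  [8.75→9.25]: (125.7+112.7)/2 × 0.5 = 59.6
  [9.25→10.75]: (112.7+81.3)/2 × 1.5 = 145.5
  [10.75→11.25]: (81.3+72.9)/2 × 0.5 = 38.55
  Sum = 3950.9875 ng/mL·hr
Extrapolated tail: C_last / k_e = 72.9 / 0.218 = 334.404
AUC_0→∞ = 3950.9875 + 334.404 = 4285.3915 ng/mL·hr

AUC = 4285 ng/mL·hr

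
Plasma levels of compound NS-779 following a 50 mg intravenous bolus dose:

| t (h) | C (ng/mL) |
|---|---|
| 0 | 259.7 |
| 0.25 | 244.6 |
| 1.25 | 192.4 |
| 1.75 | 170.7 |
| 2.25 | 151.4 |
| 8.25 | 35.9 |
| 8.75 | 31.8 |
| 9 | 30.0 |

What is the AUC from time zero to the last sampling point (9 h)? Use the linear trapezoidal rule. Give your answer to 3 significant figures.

Trapezoidal AUC_0→9:
  [0→0.25]: (259.7+244.6)/2 × 0.25 = 63.0375
  [0.25→1.25]: (244.6+192.4)/2 × 1 = 218.5
  [1.25→1.75]: (192.4+170.7)/2 × 0.5 = 90.775
  [1.75→2.25]: (170.7+151.4)/2 × 0.5 = 80.525
  [2.25→8.25]: (151.4+35.9)/2 × 6 = 561.9
  [8.25→8.75]: (35.9+31.8)/2 × 0.5 = 16.925
  [8.75→9]: (31.8+30.0)/2 × 0.25 = 7.725
  Sum = 1039.3875 ng/mL·h

AUC = 1040 ng/mL·h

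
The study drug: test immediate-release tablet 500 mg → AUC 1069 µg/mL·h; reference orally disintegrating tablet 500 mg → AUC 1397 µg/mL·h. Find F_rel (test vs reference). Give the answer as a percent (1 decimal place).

F_rel = 76.5%

F_rel = (AUC_test/D_test) / (AUC_ref/D_ref)
      = (1069/500) / (1397/500)
      = 2.138 / 2.794 = 0.7652 = 76.52%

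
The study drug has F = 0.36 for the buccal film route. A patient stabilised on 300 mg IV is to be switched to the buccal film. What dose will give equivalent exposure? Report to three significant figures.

For equal systemic exposure: F × D_ev = D_iv
D_ev = D_iv / F = 300 / 0.36 = 833.333 mg

D_buccal = 833 mg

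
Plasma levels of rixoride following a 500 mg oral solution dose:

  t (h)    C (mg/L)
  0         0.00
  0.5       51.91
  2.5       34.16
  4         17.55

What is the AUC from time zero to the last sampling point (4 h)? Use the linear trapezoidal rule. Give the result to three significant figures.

AUC = 138 mg/L·h

Trapezoidal AUC_0→4:
  [0→0.5]: (0.00+51.91)/2 × 0.5 = 12.9775
  [0.5→2.5]: (51.91+34.16)/2 × 2 = 86.07
  [2.5→4]: (34.16+17.55)/2 × 1.5 = 38.7825
  Sum = 137.83 mg/L·h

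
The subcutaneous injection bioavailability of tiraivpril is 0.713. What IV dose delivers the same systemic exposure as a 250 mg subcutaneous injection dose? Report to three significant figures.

D_iv = 178 mg

Systemic exposure from an extravascular dose = F × D_ev, so the equivalent IV dose is F × D_ev.
D_iv = F × D_ev = 0.713 × 250 = 178.25 mg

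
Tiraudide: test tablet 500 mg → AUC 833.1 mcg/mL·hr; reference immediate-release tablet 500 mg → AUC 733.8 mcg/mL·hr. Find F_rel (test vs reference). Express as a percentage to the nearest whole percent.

F_rel = (AUC_test/D_test) / (AUC_ref/D_ref)
      = (833.1/500) / (733.8/500)
      = 1.6662 / 1.4676 = 1.1353 = 113.53%

F_rel = 114%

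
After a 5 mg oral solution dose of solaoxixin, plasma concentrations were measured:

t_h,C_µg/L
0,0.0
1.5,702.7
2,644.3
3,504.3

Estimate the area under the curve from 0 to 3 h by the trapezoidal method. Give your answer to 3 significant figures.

Trapezoidal AUC_0→3:
  [0→1.5]: (0.0+702.7)/2 × 1.5 = 527.025
  [1.5→2]: (702.7+644.3)/2 × 0.5 = 336.75
  [2→3]: (644.3+504.3)/2 × 1 = 574.3
  Sum = 1438.075 µg/L·h

AUC = 1440 µg/L·h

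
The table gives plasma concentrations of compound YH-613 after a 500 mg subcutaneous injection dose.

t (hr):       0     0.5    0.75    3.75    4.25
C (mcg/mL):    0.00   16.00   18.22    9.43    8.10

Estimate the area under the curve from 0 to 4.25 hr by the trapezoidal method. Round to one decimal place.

AUC = 54.1 mcg/mL·hr

Trapezoidal AUC_0→4.25:
  [0→0.5]: (0.00+16.00)/2 × 0.5 = 4.0
  [0.5→0.75]: (16.00+18.22)/2 × 0.25 = 4.2775
  [0.75→3.75]: (18.22+9.43)/2 × 3 = 41.475
  [3.75→4.25]: (9.43+8.10)/2 × 0.5 = 4.3825
  Sum = 54.135 mcg/mL·hr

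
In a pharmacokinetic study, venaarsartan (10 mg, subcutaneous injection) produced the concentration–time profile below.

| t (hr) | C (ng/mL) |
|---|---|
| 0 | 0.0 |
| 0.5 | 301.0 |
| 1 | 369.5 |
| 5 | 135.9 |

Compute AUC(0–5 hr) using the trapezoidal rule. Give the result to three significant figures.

Trapezoidal AUC_0→5:
  [0→0.5]: (0.0+301.0)/2 × 0.5 = 75.25
  [0.5→1]: (301.0+369.5)/2 × 0.5 = 167.625
  [1→5]: (369.5+135.9)/2 × 4 = 1010.8
  Sum = 1253.675 ng/mL·hr

AUC = 1250 ng/mL·hr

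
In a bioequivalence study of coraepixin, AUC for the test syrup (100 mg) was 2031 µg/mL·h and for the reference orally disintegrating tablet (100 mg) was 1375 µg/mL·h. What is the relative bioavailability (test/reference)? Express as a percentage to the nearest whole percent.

F_rel = (AUC_test/D_test) / (AUC_ref/D_ref)
      = (2031/100) / (1375/100)
      = 20.31 / 13.75 = 1.4771 = 147.71%

F_rel = 148%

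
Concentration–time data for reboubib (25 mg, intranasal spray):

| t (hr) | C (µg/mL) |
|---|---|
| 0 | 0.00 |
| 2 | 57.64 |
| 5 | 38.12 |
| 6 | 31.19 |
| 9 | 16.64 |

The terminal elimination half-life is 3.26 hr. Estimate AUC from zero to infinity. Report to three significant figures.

AUC = 386 µg/mL·hr

Trapezoidal AUC_0→9:
  [0→2]: (0.00+57.64)/2 × 2 = 57.64
  [2→5]: (57.64+38.12)/2 × 3 = 143.64
  [5→6]: (38.12+31.19)/2 × 1 = 34.655
  [6→9]: (31.19+16.64)/2 × 3 = 71.745
  Sum = 307.68 µg/mL·hr
k_e = ln2 / t½ = 0.693147 / 3.26 = 0.2126 hr^-1
Extrapolated tail: C_last / k_e = 16.64 / 0.2126 = 78.269
AUC_0→∞ = 307.68 + 78.269 = 385.949 µg/mL·hr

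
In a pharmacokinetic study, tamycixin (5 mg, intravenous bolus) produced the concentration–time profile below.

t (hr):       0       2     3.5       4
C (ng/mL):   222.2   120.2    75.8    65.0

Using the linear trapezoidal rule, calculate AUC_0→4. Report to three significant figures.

AUC = 525 ng/mL·hr

Trapezoidal AUC_0→4:
  [0→2]: (222.2+120.2)/2 × 2 = 342.4
  [2→3.5]: (120.2+75.8)/2 × 1.5 = 147.0
  [3.5→4]: (75.8+65.0)/2 × 0.5 = 35.2
  Sum = 524.6 ng/mL·hr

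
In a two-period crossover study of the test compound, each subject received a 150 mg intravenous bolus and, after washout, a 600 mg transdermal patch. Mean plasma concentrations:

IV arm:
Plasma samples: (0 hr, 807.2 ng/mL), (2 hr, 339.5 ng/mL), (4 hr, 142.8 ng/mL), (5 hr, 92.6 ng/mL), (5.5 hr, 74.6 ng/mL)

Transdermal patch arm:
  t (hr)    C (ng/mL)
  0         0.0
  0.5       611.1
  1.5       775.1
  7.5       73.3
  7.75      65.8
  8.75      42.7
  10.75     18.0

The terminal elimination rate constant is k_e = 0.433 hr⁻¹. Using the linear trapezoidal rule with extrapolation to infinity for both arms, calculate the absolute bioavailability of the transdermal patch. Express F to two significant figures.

Trapezoidal AUC_0→5.5 (IV):
  [0→2]: (807.2+339.5)/2 × 2 = 1146.7
  [2→4]: (339.5+142.8)/2 × 2 = 482.3
  [4→5]: (142.8+92.6)/2 × 1 = 117.7
  [5→5.5]: (92.6+74.6)/2 × 0.5 = 41.8
  Sum = 1788.5 ng/mL·hr
IV tail: 74.6/0.433 = 172.286; AUC_iv,0→∞ = 1788.5 + 172.286 = 1960.786 ng/mL·hr
Trapezoidal AUC_0→10.75 (transdermal patch):
  [0→0.5]: (0.0+611.1)/2 × 0.5 = 152.775
  [0.5→1.5]: (611.1+775.1)/2 × 1 = 693.1
  [1.5→7.5]: (775.1+73.3)/2 × 6 = 2545.2
  [7.5→7.75]: (73.3+65.8)/2 × 0.25 = 17.3875
  [7.75→8.75]: (65.8+42.7)/2 × 1 = 54.25
  [8.75→10.75]: (42.7+18.0)/2 × 2 = 60.7
  Sum = 3523.4125 ng/mL·hr
transdermal patch tail: 18.0/0.433 = 41.570; AUC_ev,0→∞ = 3523.4125 + 41.570 = 3564.9825 ng/mL·hr
F = (AUC_ev/D_ev)/(AUC_iv/D_iv) = (3564.9825/600)/(1960.786/150) = 5.9416375/13.0719 = 0.4545

F = 0.45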